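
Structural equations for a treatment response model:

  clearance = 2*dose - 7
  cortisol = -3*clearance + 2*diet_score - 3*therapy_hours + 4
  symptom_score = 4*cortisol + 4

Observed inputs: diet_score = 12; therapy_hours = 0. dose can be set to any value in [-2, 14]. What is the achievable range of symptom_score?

Substituting into the cortisol equation gives cortisol = -6*dose + 49.
Substituting into the symptom_score equation gives symptom_score = -24*dose + 200.
Linear in dose, so extremes are at the endpoints: dose = -2 gives symptom_score = 248; dose = 14 gives symptom_score = -136.

-136 to 248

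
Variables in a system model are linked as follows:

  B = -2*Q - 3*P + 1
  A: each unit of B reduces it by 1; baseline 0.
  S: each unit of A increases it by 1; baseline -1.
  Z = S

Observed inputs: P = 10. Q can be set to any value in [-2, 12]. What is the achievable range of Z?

Substituting into the B equation gives B = -2*Q - 29.
So A = 2*Q + 29.
Substituting into the S equation gives S = 2*Q + 28.
Z becomes 2*Q + 28.
Linear in Q, so extremes are at the endpoints: Q = -2 gives Z = 24; Q = 12 gives Z = 52.

24 to 52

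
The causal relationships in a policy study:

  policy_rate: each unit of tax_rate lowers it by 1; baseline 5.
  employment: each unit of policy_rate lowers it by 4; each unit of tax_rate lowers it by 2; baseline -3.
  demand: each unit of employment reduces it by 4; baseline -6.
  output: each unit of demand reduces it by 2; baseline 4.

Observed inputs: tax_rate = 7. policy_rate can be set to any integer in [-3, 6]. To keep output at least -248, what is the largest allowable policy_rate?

Intervening on policy_rate fixes its value directly, overriding its dependence on tax_rate.
Substituting into the employment equation gives employment = -4*policy_rate - 17.
Substituting into the demand equation gives demand = 16*policy_rate + 62.
Substituting into the output equation gives output = -32*policy_rate - 120.
Require -32*policy_rate - 120 ≥ -248, so policy_rate ≤ 4.
The largest integer in [-3, 6] satisfying this is 4.

policy_rate = 4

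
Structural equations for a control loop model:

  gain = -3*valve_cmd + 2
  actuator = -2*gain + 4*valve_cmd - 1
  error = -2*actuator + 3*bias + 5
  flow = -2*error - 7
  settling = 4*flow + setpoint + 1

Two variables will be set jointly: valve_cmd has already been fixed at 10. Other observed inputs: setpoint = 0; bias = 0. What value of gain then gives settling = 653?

With valve_cmd held at 10:
Intervening on gain fixes its value directly, overriding its dependence on valve_cmd.
Substituting into the actuator equation gives actuator = -2*gain + 39.
error becomes 4*gain - 73.
This gives flow = -8*gain + 139.
This gives settling = -32*gain + 557.
Solve -32*gain + 557 = 653: gain = (653 - 557) / -32 = -3.

gain = -3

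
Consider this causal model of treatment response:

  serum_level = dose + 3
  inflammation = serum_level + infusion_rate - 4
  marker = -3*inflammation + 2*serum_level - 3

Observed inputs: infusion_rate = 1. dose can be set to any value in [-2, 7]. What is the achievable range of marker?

Substituting into the inflammation equation gives inflammation = dose.
Substituting into the marker equation gives marker = -dose + 3.
Linear in dose, so extremes are at the endpoints: dose = -2 gives marker = 5; dose = 7 gives marker = -4.

-4 to 5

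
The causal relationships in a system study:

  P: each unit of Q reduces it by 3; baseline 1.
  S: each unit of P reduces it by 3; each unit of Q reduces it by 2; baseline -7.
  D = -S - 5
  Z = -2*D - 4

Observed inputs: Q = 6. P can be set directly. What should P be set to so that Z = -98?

Intervening on P fixes its value directly, overriding its dependence on Q.
Substituting into the S equation gives S = -3*P - 19.
This gives D = 3*P + 14.
Substituting into the Z equation gives Z = -6*P - 32.
Solve -6*P - 32 = -98: P = (-98 + 32) / -6 = 11.

P = 11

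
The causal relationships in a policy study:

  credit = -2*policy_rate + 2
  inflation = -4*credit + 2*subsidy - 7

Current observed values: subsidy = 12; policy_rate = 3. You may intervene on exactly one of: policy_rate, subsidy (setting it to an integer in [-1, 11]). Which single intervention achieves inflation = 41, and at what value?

set policy_rate = 4

Intervening on policy_rate: with other inputs at their observed values, inflation = 8*policy_rate + 9. Solving for 41 gives policy_rate = 4, within [-1, 11].
Intervening on subsidy: inflation = 2*subsidy + 9. Reaching 41 requires subsidy = 16, outside [-1, 11].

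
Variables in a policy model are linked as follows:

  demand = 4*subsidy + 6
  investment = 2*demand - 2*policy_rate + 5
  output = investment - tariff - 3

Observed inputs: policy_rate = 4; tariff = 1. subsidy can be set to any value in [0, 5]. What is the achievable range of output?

Substituting into the investment equation gives investment = 8*subsidy + 9.
So output = 8*subsidy + 5.
Linear in subsidy, so extremes are at the endpoints: subsidy = 0 gives output = 5; subsidy = 5 gives output = 45.

5 to 45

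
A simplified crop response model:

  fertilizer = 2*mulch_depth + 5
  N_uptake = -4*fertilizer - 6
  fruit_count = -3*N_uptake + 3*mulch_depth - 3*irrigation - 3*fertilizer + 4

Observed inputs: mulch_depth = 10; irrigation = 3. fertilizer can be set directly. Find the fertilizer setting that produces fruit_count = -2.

fertilizer = -5

Intervening on fertilizer fixes its value directly, overriding its dependence on mulch_depth.
Substituting into the fruit_count equation gives fruit_count = 9*fertilizer + 43.
Solve 9*fertilizer + 43 = -2: fertilizer = (-2 - 43) / 9 = -5.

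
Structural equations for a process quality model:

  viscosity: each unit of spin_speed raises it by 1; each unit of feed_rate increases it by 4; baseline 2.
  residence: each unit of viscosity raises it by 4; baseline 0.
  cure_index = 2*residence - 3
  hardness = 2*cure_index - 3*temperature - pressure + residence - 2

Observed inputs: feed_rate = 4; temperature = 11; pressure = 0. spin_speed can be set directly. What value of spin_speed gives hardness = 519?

Substituting into the viscosity equation gives viscosity = spin_speed + 18.
Substituting into the residence equation gives residence = 4*spin_speed + 72.
So cure_index = 8*spin_speed + 141.
Substituting into the hardness equation gives hardness = 20*spin_speed + 319.
Solve 20*spin_speed + 319 = 519: spin_speed = (519 - 319) / 20 = 10.

spin_speed = 10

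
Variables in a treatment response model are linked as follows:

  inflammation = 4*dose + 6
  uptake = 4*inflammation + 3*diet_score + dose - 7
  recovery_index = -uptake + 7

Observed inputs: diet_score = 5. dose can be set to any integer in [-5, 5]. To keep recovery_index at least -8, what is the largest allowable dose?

Substituting into the uptake equation gives uptake = 17*dose + 32.
Substituting into the recovery_index equation gives recovery_index = -17*dose - 25.
Require -17*dose - 25 ≥ -8, so dose ≤ -1.
The largest integer in [-5, 5] satisfying this is -1.

dose = -1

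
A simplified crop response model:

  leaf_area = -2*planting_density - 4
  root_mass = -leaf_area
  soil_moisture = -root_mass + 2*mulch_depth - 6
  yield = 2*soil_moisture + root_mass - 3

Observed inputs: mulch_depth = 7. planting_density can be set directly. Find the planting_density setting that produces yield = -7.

planting_density = 8

Substituting into the root_mass equation gives root_mass = 2*planting_density + 4.
This gives soil_moisture = -2*planting_density + 4.
Substituting into the yield equation gives yield = -2*planting_density + 9.
Solve -2*planting_density + 9 = -7: planting_density = (-7 - 9) / -2 = 8.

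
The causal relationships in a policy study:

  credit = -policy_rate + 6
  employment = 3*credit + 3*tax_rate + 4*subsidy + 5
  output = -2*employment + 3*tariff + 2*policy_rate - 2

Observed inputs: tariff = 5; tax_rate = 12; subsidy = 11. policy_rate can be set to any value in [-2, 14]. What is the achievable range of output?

-209 to -81

Substituting into the employment equation gives employment = -3*policy_rate + 103.
output becomes 8*policy_rate - 193.
Linear in policy_rate, so extremes are at the endpoints: policy_rate = -2 gives output = -209; policy_rate = 14 gives output = -81.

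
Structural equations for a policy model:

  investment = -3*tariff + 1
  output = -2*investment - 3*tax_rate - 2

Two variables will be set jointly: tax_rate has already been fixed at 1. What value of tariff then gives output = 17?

tariff = 4

With tax_rate held at 1:
Substituting into the output equation gives output = 6*tariff - 7.
Solve 6*tariff - 7 = 17: tariff = (17 + 7) / 6 = 4.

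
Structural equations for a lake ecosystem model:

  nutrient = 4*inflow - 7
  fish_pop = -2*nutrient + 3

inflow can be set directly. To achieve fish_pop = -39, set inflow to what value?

inflow = 7

Substituting into the fish_pop equation gives fish_pop = -8*inflow + 17.
Solve -8*inflow + 17 = -39: inflow = (-39 - 17) / -8 = 7.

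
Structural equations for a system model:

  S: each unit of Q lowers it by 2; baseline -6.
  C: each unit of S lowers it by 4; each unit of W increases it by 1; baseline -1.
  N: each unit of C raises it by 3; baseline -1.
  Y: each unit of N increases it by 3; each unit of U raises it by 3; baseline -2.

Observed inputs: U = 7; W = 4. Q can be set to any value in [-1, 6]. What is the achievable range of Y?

Substituting into the C equation gives C = 8*Q + 27.
Substituting into the N equation gives N = 24*Q + 80.
So Y = 72*Q + 259.
Linear in Q, so extremes are at the endpoints: Q = -1 gives Y = 187; Q = 6 gives Y = 691.

187 to 691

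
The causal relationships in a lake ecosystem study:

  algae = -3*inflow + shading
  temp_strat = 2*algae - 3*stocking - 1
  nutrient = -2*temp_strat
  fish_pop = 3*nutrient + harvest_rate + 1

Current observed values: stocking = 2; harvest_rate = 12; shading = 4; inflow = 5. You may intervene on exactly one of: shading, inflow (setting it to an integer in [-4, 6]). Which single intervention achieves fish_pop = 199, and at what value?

set shading = 3

Intervening on shading: with other inputs at their observed values, fish_pop = -12*shading + 235. Solving for 199 gives shading = 3, within [-4, 6].
Intervening on inflow: fish_pop = 36*inflow + 7. Reaching 199 requires inflow = 16/3, not an integer.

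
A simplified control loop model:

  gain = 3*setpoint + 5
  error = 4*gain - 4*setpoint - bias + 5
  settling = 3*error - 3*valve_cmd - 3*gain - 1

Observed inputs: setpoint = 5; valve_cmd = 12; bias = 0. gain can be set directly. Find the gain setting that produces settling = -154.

Intervening on gain fixes its value directly, overriding its dependence on setpoint.
Substituting into the error equation gives error = 4*gain - 15.
So settling = 9*gain - 82.
Solve 9*gain - 82 = -154: gain = (-154 + 82) / 9 = -8.

gain = -8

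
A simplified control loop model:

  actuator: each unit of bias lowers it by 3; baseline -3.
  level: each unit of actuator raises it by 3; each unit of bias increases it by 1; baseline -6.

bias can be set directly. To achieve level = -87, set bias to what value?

Substituting into the level equation gives level = -8*bias - 15.
Solve -8*bias - 15 = -87: bias = (-87 + 15) / -8 = 9.

bias = 9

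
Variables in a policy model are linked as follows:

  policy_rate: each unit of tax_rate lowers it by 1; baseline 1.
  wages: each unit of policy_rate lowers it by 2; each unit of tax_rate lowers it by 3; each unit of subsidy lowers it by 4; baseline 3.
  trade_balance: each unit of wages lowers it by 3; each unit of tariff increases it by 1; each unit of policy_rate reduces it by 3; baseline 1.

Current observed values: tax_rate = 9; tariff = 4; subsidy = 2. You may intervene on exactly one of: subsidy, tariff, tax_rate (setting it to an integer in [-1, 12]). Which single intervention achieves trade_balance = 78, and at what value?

set tariff = 5

Intervening on subsidy: trade_balance = 12*subsidy + 53. Reaching 78 requires subsidy = 25/12, not an integer.
Intervening on tariff: with other inputs at their observed values, trade_balance = tariff + 73. Solving for 78 gives tariff = 5, within [-1, 12].
Intervening on tax_rate: trade_balance = 6*tax_rate + 23. Reaching 78 requires tax_rate = 55/6, not an integer.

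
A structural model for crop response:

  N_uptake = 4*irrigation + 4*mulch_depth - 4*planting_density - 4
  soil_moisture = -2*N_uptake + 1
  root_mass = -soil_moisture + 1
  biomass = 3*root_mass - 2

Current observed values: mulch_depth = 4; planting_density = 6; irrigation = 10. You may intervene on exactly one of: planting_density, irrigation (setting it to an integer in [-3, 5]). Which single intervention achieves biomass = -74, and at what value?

Intervening on planting_density: biomass = -24*planting_density + 310. Reaching -74 requires planting_density = 16, outside [-3, 5].
Intervening on irrigation: with other inputs at their observed values, biomass = 24*irrigation - 74. Solving for -74 gives irrigation = 0, within [-3, 5].

set irrigation = 0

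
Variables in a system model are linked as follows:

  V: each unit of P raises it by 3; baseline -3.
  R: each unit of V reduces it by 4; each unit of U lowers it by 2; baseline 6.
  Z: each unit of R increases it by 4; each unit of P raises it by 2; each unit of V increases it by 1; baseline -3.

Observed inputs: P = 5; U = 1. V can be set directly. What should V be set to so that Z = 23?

Intervening on V fixes its value directly, overriding its dependence on P.
Substituting into the R equation gives R = -4*V + 4.
Substituting into the Z equation gives Z = -15*V + 23.
Solve -15*V + 23 = 23: V = (23 - 23) / -15 = 0.

V = 0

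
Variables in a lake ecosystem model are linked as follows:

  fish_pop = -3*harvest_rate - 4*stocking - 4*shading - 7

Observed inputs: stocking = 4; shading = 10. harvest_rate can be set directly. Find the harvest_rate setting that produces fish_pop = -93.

harvest_rate = 10

Substituting into the fish_pop equation gives fish_pop = -3*harvest_rate - 63.
Solve -3*harvest_rate - 63 = -93: harvest_rate = (-93 + 63) / -3 = 10.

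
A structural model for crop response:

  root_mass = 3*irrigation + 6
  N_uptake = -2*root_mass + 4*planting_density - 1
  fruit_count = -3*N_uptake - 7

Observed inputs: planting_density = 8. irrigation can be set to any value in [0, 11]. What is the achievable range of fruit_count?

Substituting into the N_uptake equation gives N_uptake = -6*irrigation + 19.
Substituting into the fruit_count equation gives fruit_count = 18*irrigation - 64.
Linear in irrigation, so extremes are at the endpoints: irrigation = 0 gives fruit_count = -64; irrigation = 11 gives fruit_count = 134.

-64 to 134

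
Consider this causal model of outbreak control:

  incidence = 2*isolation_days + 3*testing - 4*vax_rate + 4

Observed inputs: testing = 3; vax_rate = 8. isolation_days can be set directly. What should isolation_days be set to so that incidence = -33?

Substituting into the incidence equation gives incidence = 2*isolation_days - 19.
Solve 2*isolation_days - 19 = -33: isolation_days = (-33 + 19) / 2 = -7.

isolation_days = -7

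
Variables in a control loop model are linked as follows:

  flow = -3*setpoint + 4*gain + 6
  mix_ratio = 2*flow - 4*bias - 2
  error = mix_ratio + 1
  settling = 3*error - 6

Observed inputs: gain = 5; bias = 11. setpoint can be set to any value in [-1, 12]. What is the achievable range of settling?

-201 to 33

Substituting into the flow equation gives flow = -3*setpoint + 26.
Substituting into the mix_ratio equation gives mix_ratio = -6*setpoint + 6.
Substituting into the error equation gives error = -6*setpoint + 7.
This gives settling = -18*setpoint + 15.
Linear in setpoint, so extremes are at the endpoints: setpoint = -1 gives settling = 33; setpoint = 12 gives settling = -201.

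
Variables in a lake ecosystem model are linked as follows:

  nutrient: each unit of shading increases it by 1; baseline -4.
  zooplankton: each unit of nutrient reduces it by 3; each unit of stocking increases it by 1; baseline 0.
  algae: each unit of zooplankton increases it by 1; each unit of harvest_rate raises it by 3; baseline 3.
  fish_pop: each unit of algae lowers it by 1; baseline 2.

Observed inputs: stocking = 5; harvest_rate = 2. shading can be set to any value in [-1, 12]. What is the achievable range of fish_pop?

Substituting into the zooplankton equation gives zooplankton = -3*shading + 17.
Substituting into the algae equation gives algae = -3*shading + 26.
Substituting into the fish_pop equation gives fish_pop = 3*shading - 24.
Linear in shading, so extremes are at the endpoints: shading = -1 gives fish_pop = -27; shading = 12 gives fish_pop = 12.

-27 to 12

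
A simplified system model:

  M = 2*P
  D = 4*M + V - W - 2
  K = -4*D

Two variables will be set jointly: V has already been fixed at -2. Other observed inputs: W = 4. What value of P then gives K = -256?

With V held at -2:
Substituting into the D equation gives D = 8*P - 8.
Substituting into the K equation gives K = -32*P + 32.
Solve -32*P + 32 = -256: P = (-256 - 32) / -32 = 9.

P = 9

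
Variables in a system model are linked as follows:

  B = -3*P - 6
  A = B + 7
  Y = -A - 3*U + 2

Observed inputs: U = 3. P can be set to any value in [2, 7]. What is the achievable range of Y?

Substituting into the A equation gives A = -3*P + 1.
So Y = 3*P - 8.
Linear in P, so extremes are at the endpoints: P = 2 gives Y = -2; P = 7 gives Y = 13.

-2 to 13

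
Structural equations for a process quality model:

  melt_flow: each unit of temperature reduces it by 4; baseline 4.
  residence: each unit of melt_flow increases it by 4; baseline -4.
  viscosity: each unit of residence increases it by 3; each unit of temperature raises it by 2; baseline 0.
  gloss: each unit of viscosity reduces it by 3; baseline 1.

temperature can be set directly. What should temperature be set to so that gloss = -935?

temperature = -6

Substituting into the residence equation gives residence = -16*temperature + 12.
Substituting into the viscosity equation gives viscosity = -46*temperature + 36.
Substituting into the gloss equation gives gloss = 138*temperature - 107.
Solve 138*temperature - 107 = -935: temperature = (-935 + 107) / 138 = -6.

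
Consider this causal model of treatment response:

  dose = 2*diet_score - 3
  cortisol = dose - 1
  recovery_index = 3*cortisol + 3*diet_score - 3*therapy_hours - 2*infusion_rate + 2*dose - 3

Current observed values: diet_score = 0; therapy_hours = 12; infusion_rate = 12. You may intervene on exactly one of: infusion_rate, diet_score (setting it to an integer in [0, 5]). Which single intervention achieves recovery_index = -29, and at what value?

Intervening on infusion_rate: recovery_index = -2*infusion_rate - 57. Reaching -29 requires infusion_rate = -14, outside [0, 5].
Intervening on diet_score: with other inputs at their observed values, recovery_index = 13*diet_score - 81. Solving for -29 gives diet_score = 4, within [0, 5].

set diet_score = 4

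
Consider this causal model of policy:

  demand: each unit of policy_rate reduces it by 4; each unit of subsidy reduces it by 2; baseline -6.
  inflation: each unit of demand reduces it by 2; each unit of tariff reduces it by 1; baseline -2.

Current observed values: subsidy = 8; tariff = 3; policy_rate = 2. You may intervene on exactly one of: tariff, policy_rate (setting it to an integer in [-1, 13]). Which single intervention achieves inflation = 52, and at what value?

Intervening on tariff: with other inputs at their observed values, inflation = -tariff + 58. Solving for 52 gives tariff = 6, within [-1, 13].
Intervening on policy_rate: inflation = 8*policy_rate + 39. Reaching 52 requires policy_rate = 13/8, not an integer.

set tariff = 6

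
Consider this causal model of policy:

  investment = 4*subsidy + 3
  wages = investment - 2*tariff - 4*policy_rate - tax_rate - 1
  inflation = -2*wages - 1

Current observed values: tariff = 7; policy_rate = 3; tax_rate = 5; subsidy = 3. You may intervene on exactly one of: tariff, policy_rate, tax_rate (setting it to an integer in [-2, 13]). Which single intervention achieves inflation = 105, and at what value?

set policy_rate = 12

Intervening on tariff: inflation = 4*tariff + 5. Reaching 105 requires tariff = 25, outside [-2, 13].
Intervening on policy_rate: with other inputs at their observed values, inflation = 8*policy_rate + 9. Solving for 105 gives policy_rate = 12, within [-2, 13].
Intervening on tax_rate: inflation = 2*tax_rate + 23. Reaching 105 requires tax_rate = 41, outside [-2, 13].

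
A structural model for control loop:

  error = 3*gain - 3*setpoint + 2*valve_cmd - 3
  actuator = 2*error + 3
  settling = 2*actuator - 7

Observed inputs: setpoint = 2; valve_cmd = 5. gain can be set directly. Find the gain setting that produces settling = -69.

Substituting into the error equation gives error = 3*gain + 1.
Substituting into the actuator equation gives actuator = 6*gain + 5.
settling becomes 12*gain + 3.
Solve 12*gain + 3 = -69: gain = (-69 - 3) / 12 = -6.

gain = -6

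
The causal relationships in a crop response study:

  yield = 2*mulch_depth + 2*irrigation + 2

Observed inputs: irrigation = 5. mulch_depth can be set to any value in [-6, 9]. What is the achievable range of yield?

Substituting into the yield equation gives yield = 2*mulch_depth + 12.
Linear in mulch_depth, so extremes are at the endpoints: mulch_depth = -6 gives yield = 0; mulch_depth = 9 gives yield = 30.

0 to 30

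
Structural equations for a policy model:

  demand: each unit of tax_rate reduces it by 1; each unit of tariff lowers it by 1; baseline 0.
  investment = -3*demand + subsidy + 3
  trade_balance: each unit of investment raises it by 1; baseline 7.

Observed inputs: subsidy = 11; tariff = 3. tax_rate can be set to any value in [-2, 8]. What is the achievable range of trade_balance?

24 to 54

Substituting into the demand equation gives demand = -tax_rate - 3.
This gives investment = 3*tax_rate + 23.
This gives trade_balance = 3*tax_rate + 30.
Linear in tax_rate, so extremes are at the endpoints: tax_rate = -2 gives trade_balance = 24; tax_rate = 8 gives trade_balance = 54.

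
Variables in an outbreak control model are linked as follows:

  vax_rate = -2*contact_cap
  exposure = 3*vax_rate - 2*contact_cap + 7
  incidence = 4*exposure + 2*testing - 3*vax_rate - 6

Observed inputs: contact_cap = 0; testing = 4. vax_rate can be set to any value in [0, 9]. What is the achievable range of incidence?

Intervening on vax_rate fixes its value directly, overriding its dependence on contact_cap.
Substituting into the exposure equation gives exposure = 3*vax_rate + 7.
Substituting into the incidence equation gives incidence = 9*vax_rate + 30.
Linear in vax_rate, so extremes are at the endpoints: vax_rate = 0 gives incidence = 30; vax_rate = 9 gives incidence = 111.

30 to 111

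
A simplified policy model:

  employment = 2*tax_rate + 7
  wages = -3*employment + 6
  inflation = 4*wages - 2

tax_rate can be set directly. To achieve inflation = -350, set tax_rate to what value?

tax_rate = 12

Substituting into the wages equation gives wages = -6*tax_rate - 15.
Substituting into the inflation equation gives inflation = -24*tax_rate - 62.
Solve -24*tax_rate - 62 = -350: tax_rate = (-350 + 62) / -24 = 12.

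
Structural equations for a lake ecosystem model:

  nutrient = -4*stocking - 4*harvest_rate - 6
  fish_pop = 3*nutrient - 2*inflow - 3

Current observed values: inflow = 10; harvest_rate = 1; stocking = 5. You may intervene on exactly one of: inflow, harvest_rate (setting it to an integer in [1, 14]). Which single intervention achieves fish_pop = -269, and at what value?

Intervening on inflow: fish_pop = -2*inflow - 93. Reaching -269 requires inflow = 88, outside [1, 14].
Intervening on harvest_rate: with other inputs at their observed values, fish_pop = -12*harvest_rate - 101. Solving for -269 gives harvest_rate = 14, within [1, 14].

set harvest_rate = 14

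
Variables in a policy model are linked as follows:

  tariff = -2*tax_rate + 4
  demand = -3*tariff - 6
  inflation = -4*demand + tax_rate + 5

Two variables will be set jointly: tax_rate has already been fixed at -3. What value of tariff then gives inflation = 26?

With tax_rate held at -3:
Intervening on tariff fixes its value directly, overriding its dependence on tax_rate.
Substituting into the inflation equation gives inflation = 12*tariff + 26.
Solve 12*tariff + 26 = 26: tariff = (26 - 26) / 12 = 0.

tariff = 0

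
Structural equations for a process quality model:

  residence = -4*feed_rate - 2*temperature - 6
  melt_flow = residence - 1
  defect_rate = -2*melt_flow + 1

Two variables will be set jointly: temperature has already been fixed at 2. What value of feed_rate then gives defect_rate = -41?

feed_rate = -8

With temperature held at 2:
Substituting into the residence equation gives residence = -4*feed_rate - 10.
Substituting into the melt_flow equation gives melt_flow = -4*feed_rate - 11.
This gives defect_rate = 8*feed_rate + 23.
Solve 8*feed_rate + 23 = -41: feed_rate = (-41 - 23) / 8 = -8.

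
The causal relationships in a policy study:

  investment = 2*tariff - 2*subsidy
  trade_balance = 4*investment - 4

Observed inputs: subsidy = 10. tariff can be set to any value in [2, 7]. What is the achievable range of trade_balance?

Substituting into the investment equation gives investment = 2*tariff - 20.
trade_balance becomes 8*tariff - 84.
Linear in tariff, so extremes are at the endpoints: tariff = 2 gives trade_balance = -68; tariff = 7 gives trade_balance = -28.

-68 to -28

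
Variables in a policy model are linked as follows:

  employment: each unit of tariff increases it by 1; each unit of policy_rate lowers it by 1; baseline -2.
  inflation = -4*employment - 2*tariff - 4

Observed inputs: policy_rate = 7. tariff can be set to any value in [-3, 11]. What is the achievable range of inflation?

-34 to 50

Substituting into the employment equation gives employment = tariff - 9.
This gives inflation = -6*tariff + 32.
Linear in tariff, so extremes are at the endpoints: tariff = -3 gives inflation = 50; tariff = 11 gives inflation = -34.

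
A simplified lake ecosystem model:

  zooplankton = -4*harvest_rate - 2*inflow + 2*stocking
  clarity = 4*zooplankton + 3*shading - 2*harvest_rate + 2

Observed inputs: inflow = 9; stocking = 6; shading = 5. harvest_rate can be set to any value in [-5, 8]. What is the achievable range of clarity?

Substituting into the zooplankton equation gives zooplankton = -4*harvest_rate - 6.
This gives clarity = -18*harvest_rate - 7.
Linear in harvest_rate, so extremes are at the endpoints: harvest_rate = -5 gives clarity = 83; harvest_rate = 8 gives clarity = -151.

-151 to 83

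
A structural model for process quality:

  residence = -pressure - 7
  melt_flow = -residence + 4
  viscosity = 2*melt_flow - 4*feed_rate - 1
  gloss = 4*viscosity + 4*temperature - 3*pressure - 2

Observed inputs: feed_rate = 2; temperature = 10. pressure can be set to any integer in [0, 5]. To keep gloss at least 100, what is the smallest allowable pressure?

pressure = 2

Substituting into the melt_flow equation gives melt_flow = pressure + 11.
Substituting into the viscosity equation gives viscosity = 2*pressure + 13.
Substituting into the gloss equation gives gloss = 5*pressure + 90.
Require 5*pressure + 90 ≥ 100, so pressure ≥ 2.
The smallest integer in [0, 5] satisfying this is 2.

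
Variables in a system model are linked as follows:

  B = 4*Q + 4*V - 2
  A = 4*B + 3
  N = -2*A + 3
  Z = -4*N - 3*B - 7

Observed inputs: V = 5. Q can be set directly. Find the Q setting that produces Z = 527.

Q = 0

Substituting into the B equation gives B = 4*Q + 18.
Substituting into the A equation gives A = 16*Q + 75.
So N = -32*Q - 147.
So Z = 116*Q + 527.
Solve 116*Q + 527 = 527: Q = (527 - 527) / 116 = 0.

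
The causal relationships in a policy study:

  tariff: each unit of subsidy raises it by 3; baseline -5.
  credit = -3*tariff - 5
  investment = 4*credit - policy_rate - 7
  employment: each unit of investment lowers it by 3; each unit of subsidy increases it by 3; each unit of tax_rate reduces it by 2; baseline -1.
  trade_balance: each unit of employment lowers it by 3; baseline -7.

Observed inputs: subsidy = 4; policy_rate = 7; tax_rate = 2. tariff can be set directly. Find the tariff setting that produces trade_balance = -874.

tariff = 5

Intervening on tariff fixes its value directly, overriding its dependence on subsidy.
Substituting into the investment equation gives investment = -12*tariff - 34.
So employment = 36*tariff + 109.
trade_balance becomes -108*tariff - 334.
Solve -108*tariff - 334 = -874: tariff = (-874 + 334) / -108 = 5.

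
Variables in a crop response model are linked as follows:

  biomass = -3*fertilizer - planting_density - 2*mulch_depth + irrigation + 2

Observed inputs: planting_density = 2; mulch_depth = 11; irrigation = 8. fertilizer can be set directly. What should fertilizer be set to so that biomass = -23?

Substituting into the biomass equation gives biomass = -3*fertilizer - 14.
Solve -3*fertilizer - 14 = -23: fertilizer = (-23 + 14) / -3 = 3.

fertilizer = 3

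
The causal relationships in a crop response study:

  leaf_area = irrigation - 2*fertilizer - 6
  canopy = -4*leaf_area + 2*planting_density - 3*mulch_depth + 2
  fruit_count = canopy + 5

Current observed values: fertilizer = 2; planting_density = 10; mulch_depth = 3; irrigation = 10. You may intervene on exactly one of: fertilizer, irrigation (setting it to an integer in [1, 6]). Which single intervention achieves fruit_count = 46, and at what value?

Intervening on fertilizer: fruit_count = 8*fertilizer + 2. Reaching 46 requires fertilizer = 11/2, not an integer.
Intervening on irrigation: with other inputs at their observed values, fruit_count = -4*irrigation + 58. Solving for 46 gives irrigation = 3, within [1, 6].

set irrigation = 3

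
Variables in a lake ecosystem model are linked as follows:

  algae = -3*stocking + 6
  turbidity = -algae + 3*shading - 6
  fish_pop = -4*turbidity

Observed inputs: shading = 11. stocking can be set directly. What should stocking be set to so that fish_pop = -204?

stocking = 10

Substituting into the turbidity equation gives turbidity = 3*stocking + 21.
fish_pop becomes -12*stocking - 84.
Solve -12*stocking - 84 = -204: stocking = (-204 + 84) / -12 = 10.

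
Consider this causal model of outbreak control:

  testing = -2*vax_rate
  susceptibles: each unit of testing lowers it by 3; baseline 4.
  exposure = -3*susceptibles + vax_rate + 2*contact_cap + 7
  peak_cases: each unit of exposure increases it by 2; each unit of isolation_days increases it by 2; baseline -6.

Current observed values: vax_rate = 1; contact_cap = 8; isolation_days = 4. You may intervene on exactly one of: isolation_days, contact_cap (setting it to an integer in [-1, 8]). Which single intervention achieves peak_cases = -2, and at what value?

Intervening on isolation_days: with other inputs at their observed values, peak_cases = 2*isolation_days - 18. Solving for -2 gives isolation_days = 8, within [-1, 8].
Intervening on contact_cap: peak_cases = 4*contact_cap - 42. Reaching -2 requires contact_cap = 10, outside [-1, 8].

set isolation_days = 8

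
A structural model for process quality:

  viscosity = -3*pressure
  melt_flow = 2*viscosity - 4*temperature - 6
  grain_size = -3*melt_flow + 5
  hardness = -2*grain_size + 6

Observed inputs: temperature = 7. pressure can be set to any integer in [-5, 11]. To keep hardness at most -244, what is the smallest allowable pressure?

pressure = 1

Substituting into the melt_flow equation gives melt_flow = -6*pressure - 34.
This gives grain_size = 18*pressure + 107.
Substituting into the hardness equation gives hardness = -36*pressure - 208.
Require -36*pressure - 208 ≤ -244, so pressure ≥ 1.
The smallest integer in [-5, 11] satisfying this is 1.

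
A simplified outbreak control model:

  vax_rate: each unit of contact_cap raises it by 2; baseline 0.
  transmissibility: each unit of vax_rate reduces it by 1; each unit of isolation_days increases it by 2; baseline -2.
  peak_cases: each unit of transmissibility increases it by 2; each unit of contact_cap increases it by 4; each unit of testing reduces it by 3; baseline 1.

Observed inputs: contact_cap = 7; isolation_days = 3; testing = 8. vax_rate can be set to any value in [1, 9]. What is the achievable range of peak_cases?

-5 to 11

Intervening on vax_rate fixes its value directly, overriding its dependence on contact_cap.
Substituting into the transmissibility equation gives transmissibility = -vax_rate + 4.
This gives peak_cases = -2*vax_rate + 13.
Linear in vax_rate, so extremes are at the endpoints: vax_rate = 1 gives peak_cases = 11; vax_rate = 9 gives peak_cases = -5.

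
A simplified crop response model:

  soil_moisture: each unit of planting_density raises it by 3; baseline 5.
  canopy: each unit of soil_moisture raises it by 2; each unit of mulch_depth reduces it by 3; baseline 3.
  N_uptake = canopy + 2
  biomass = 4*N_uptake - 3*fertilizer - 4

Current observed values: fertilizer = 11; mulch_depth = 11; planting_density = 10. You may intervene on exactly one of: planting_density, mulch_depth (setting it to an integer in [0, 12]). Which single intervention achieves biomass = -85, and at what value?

Intervening on planting_density: with other inputs at their observed values, biomass = 24*planting_density - 109. Solving for -85 gives planting_density = 1, within [0, 12].
Intervening on mulch_depth: biomass = -12*mulch_depth + 263. Reaching -85 requires mulch_depth = 29, outside [0, 12].

set planting_density = 1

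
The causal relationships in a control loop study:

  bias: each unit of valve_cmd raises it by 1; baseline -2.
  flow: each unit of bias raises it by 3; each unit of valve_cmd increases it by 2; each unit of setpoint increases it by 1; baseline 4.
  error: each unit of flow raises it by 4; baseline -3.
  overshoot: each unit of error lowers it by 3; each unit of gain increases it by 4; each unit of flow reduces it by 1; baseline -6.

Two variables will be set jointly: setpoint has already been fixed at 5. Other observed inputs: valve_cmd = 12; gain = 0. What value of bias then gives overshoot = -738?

With setpoint held at 5:
Intervening on bias fixes its value directly, overriding its dependence on valve_cmd.
Substituting into the flow equation gives flow = 3*bias + 33.
error becomes 12*bias + 129.
So overshoot = -39*bias - 426.
Solve -39*bias - 426 = -738: bias = (-738 + 426) / -39 = 8.

bias = 8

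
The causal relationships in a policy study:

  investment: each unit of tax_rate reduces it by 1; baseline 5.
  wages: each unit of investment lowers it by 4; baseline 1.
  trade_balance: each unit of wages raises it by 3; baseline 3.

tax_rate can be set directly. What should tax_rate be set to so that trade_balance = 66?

tax_rate = 10

Substituting into the wages equation gives wages = 4*tax_rate - 19.
So trade_balance = 12*tax_rate - 54.
Solve 12*tax_rate - 54 = 66: tax_rate = (66 + 54) / 12 = 10.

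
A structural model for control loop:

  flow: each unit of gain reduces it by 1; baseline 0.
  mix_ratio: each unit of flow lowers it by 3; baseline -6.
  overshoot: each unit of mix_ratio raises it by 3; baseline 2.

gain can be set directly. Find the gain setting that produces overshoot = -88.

gain = -8

Substituting into the mix_ratio equation gives mix_ratio = 3*gain - 6.
Substituting into the overshoot equation gives overshoot = 9*gain - 16.
Solve 9*gain - 16 = -88: gain = (-88 + 16) / 9 = -8.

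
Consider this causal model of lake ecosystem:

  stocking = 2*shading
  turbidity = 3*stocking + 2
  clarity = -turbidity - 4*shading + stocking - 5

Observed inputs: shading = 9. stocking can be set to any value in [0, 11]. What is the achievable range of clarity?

-65 to -43

Intervening on stocking fixes its value directly, overriding its dependence on shading.
Substituting into the clarity equation gives clarity = -2*stocking - 43.
Linear in stocking, so extremes are at the endpoints: stocking = 0 gives clarity = -43; stocking = 11 gives clarity = -65.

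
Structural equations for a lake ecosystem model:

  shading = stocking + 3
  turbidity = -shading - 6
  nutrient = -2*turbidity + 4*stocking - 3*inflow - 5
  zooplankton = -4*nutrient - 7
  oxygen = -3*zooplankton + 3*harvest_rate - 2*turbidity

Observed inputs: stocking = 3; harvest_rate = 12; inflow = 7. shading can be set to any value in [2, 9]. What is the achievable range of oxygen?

Intervening on shading fixes its value directly, overriding its dependence on stocking.
Substituting into the nutrient equation gives nutrient = 2*shading - 2.
zooplankton becomes -8*shading + 1.
Substituting into the oxygen equation gives oxygen = 26*shading + 45.
Linear in shading, so extremes are at the endpoints: shading = 2 gives oxygen = 97; shading = 9 gives oxygen = 279.

97 to 279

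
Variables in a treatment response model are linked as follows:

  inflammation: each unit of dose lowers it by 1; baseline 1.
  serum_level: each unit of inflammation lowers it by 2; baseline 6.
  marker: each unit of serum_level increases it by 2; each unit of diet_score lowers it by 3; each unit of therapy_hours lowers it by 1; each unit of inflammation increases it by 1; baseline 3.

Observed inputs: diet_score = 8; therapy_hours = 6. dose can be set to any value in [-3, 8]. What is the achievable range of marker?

-27 to 6

Substituting into the serum_level equation gives serum_level = 2*dose + 4.
Substituting into the marker equation gives marker = 3*dose - 18.
Linear in dose, so extremes are at the endpoints: dose = -3 gives marker = -27; dose = 8 gives marker = 6.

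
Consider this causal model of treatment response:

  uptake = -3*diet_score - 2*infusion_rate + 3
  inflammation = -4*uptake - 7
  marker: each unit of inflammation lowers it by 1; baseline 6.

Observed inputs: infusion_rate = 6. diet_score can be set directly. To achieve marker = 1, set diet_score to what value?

Substituting into the uptake equation gives uptake = -3*diet_score - 9.
Substituting into the inflammation equation gives inflammation = 12*diet_score + 29.
This gives marker = -12*diet_score - 23.
Solve -12*diet_score - 23 = 1: diet_score = (1 + 23) / -12 = -2.

diet_score = -2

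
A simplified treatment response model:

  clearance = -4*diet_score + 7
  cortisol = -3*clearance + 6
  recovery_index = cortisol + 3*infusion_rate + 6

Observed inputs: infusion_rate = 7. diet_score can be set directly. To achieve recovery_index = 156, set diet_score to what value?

Substituting into the cortisol equation gives cortisol = 12*diet_score - 15.
This gives recovery_index = 12*diet_score + 12.
Solve 12*diet_score + 12 = 156: diet_score = (156 - 12) / 12 = 12.

diet_score = 12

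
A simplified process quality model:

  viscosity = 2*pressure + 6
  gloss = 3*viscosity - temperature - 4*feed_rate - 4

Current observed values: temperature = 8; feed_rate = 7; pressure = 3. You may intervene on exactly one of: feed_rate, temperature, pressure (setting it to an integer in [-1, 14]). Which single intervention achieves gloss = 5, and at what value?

set temperature = -1

Intervening on feed_rate: gloss = -4*feed_rate + 24. Reaching 5 requires feed_rate = 19/4, not an integer.
Intervening on temperature: with other inputs at their observed values, gloss = -temperature + 4. Solving for 5 gives temperature = -1, within [-1, 14].
Intervening on pressure: gloss = 6*pressure - 22. Reaching 5 requires pressure = 9/2, not an integer.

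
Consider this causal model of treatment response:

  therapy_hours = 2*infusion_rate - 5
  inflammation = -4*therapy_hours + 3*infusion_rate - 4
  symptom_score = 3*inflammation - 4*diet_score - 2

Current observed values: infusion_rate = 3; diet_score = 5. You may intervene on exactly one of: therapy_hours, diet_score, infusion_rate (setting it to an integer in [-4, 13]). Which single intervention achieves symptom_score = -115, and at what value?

set therapy_hours = 9

Intervening on therapy_hours: with other inputs at their observed values, symptom_score = -12*therapy_hours - 7. Solving for -115 gives therapy_hours = 9, within [-4, 13].
Intervening on diet_score: symptom_score = -4*diet_score + 1. Reaching -115 requires diet_score = 29, outside [-4, 13].
Intervening on infusion_rate: symptom_score = -15*infusion_rate + 26. Reaching -115 requires infusion_rate = 47/5, not an integer.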